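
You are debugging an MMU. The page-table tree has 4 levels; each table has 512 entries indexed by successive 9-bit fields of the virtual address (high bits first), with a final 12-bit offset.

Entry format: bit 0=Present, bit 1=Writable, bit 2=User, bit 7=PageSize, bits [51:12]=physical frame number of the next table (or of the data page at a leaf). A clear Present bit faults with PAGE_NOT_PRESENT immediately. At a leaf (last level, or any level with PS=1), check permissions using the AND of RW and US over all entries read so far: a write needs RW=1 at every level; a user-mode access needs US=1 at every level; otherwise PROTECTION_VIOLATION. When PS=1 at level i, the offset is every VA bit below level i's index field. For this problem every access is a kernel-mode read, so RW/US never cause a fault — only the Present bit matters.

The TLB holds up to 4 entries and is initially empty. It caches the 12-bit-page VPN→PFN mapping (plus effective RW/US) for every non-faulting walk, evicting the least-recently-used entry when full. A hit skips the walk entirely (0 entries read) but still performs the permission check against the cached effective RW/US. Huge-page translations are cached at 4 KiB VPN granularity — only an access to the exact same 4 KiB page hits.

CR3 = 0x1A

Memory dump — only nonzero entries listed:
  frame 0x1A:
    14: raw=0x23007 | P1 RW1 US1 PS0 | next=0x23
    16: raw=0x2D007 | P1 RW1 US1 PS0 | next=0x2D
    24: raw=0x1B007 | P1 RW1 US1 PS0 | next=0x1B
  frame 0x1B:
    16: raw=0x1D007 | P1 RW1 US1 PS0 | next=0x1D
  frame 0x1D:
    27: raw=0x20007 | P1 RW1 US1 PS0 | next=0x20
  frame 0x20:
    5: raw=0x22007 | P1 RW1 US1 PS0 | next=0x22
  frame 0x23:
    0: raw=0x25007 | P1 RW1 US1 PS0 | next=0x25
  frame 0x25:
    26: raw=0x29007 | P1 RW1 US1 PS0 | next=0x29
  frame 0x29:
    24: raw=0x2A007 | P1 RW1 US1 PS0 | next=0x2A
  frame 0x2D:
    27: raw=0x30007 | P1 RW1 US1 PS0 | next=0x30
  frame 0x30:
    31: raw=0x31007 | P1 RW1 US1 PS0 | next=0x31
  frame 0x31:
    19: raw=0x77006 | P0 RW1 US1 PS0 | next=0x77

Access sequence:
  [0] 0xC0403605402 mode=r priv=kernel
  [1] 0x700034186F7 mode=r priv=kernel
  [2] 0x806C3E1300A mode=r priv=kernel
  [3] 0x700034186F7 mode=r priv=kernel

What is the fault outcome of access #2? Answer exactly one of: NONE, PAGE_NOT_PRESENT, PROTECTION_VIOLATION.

Trace:
#0 VA=0xC0403605402 (r,kernel):
  L0 @0x1A[24] → 0x1B007  P=1,RW=1,US=1,PS=0
  L1 @0x1B[16] → 0x1D007  P=1,RW=1,US=1,PS=0
  L2 @0x1D[27] → 0x20007  P=1,RW=1,US=1,PS=0
  L3 @0x20[5] → 0x22007  P=1,RW=1,US=1,PS=0
  ✓ 0x22402  — 4 lookups
#1 VA=0x700034186F7 (r,kernel):
  L0 @0x1A[14] → 0x23007  P=1,RW=1,US=1,PS=0
  L1 @0x23[0] → 0x25007  P=1,RW=1,US=1,PS=0
  L2 @0x25[26] → 0x29007  P=1,RW=1,US=1,PS=0
  L3 @0x29[24] → 0x2A007  P=1,RW=1,US=1,PS=0
  ✓ 0x2A6F7  — 4 lookups
#2 VA=0x806C3E1300A (r,kernel):
  L0 @0x1A[16] → 0x2D007  P=1,RW=1,US=1,PS=0
  L1 @0x2D[27] → 0x30007  P=1,RW=1,US=1,PS=0
  L2 @0x30[31] → 0x31007  P=1,RW=1,US=1,PS=0
  L3 @0x31[19] → 0x77006  P=0,RW=1,US=1,PS=0
  ⇒ fault: PAGE_NOT_PRESENT  — 4 lookups
#3 VA=0x700034186F7 (r,kernel):
  TLB hit vpn=0x70003418 → PA=0x2A6F7

Access #2 fault: PAGE_NOT_PRESENT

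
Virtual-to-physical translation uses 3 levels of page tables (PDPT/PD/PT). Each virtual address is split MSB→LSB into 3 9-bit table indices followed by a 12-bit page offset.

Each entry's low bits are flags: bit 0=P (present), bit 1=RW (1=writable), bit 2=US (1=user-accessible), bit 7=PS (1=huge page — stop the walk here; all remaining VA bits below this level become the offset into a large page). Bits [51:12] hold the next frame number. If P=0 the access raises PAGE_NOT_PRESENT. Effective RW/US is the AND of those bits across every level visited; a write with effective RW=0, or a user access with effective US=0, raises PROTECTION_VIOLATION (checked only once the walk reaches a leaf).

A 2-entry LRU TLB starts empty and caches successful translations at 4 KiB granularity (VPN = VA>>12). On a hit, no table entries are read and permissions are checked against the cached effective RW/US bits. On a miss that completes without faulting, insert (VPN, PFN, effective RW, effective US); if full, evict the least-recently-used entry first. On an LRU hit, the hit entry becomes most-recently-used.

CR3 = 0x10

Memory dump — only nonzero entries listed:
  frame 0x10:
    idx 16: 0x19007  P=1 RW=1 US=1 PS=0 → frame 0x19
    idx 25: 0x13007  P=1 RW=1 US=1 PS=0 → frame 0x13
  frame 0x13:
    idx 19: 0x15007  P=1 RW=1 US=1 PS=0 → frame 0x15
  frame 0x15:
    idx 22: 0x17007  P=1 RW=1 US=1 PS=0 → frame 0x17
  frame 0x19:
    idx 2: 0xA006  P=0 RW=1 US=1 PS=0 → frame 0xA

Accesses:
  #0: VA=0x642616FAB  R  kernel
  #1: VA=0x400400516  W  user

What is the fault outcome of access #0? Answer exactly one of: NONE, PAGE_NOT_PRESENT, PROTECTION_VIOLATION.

Walk each access:
#0 VA=0x642616FAB (r,kernel):
  lvl0: tbl 0x10, slot 25 ⇒ 0x13007 (P1/RW1/US1/PS0)
  lvl1: tbl 0x13, slot 19 ⇒ 0x15007 (P1/RW1/US1/PS0)
  lvl2: tbl 0x15, slot 22 ⇒ 0x17007 (P1/RW1/US1/PS0)
  ✓ 0x17FAB  — 3 lookups
#1 VA=0x400400516 (w,user):
  lvl0: tbl 0x10, slot 16 ⇒ 0x19007 (P1/RW1/US1/PS0)
  lvl1: tbl 0x19, slot 2 ⇒ 0xA006 (P0/RW1/US1/PS0)
  ⇒ fault: PAGE_NOT_PRESENT  — 2 lookups

Access #0 fault: NONE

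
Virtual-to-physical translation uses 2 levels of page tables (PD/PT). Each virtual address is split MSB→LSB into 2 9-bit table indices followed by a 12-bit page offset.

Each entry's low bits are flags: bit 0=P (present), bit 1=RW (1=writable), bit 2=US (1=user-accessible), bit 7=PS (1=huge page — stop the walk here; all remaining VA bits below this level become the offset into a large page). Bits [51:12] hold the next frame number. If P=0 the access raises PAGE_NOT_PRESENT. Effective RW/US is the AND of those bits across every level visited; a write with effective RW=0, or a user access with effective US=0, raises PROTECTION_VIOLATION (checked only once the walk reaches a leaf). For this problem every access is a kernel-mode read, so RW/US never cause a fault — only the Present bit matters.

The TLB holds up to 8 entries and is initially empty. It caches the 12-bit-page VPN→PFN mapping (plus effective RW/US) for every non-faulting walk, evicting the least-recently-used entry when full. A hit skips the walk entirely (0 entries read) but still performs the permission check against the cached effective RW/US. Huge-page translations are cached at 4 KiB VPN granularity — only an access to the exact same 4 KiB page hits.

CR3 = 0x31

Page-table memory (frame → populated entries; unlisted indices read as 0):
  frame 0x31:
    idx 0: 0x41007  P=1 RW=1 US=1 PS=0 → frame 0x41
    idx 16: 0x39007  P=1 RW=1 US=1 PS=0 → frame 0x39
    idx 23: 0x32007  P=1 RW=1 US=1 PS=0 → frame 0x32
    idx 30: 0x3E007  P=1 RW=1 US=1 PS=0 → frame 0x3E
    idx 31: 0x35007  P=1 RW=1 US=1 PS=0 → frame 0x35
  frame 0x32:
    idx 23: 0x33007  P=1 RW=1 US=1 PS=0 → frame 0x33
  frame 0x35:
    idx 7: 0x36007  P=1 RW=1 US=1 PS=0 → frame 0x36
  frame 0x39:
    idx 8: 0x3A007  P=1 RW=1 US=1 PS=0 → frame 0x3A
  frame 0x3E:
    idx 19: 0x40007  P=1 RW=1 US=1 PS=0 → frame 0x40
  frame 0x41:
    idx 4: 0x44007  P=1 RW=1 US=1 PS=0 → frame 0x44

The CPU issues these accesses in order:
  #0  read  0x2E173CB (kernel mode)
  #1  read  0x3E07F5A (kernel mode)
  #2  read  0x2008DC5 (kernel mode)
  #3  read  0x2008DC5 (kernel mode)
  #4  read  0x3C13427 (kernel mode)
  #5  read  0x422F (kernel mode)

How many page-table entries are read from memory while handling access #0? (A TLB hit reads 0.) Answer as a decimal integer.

Walk each access:
#0 VA=0x2E173CB (r,kernel):
  [0] read 0x31 idx=23: raw=0x32007 flags P=1 W=1 U=1 S=0
  [1] read 0x32 idx=23: raw=0x33007 flags P=1 W=1 U=1 S=0
  → PA=0x333CB  (2 entries read)
#1 VA=0x3E07F5A (r,kernel):
  [0] read 0x31 idx=31: raw=0x35007 flags P=1 W=1 U=1 S=0
  [1] read 0x35 idx=7: raw=0x36007 flags P=1 W=1 U=1 S=0
  → PA=0x36F5A  (2 entries read)
#2 VA=0x2008DC5 (r,kernel):
  [0] read 0x31 idx=16: raw=0x39007 flags P=1 W=1 U=1 S=0
  [1] read 0x39 idx=8: raw=0x3A007 flags P=1 W=1 U=1 S=0
  → PA=0x3ADC5  (2 entries read)
#3 VA=0x2008DC5 (r,kernel):
  TLB hit vpn=0x2008 → PA=0x3ADC5
#4 VA=0x3C13427 (r,kernel):
  [0] read 0x31 idx=30: raw=0x3E007 flags P=1 W=1 U=1 S=0
  [1] read 0x3E idx=19: raw=0x40007 flags P=1 W=1 U=1 S=0
  → PA=0x40427  (2 entries read)
#5 VA=0x422F (r,kernel):
  [0] read 0x31 idx=0: raw=0x41007 flags P=1 W=1 U=1 S=0
  [1] read 0x41 idx=4: raw=0x44007 flags P=1 W=1 U=1 S=0
  → PA=0x4422F  (2 entries read)

Entries read for #0: 2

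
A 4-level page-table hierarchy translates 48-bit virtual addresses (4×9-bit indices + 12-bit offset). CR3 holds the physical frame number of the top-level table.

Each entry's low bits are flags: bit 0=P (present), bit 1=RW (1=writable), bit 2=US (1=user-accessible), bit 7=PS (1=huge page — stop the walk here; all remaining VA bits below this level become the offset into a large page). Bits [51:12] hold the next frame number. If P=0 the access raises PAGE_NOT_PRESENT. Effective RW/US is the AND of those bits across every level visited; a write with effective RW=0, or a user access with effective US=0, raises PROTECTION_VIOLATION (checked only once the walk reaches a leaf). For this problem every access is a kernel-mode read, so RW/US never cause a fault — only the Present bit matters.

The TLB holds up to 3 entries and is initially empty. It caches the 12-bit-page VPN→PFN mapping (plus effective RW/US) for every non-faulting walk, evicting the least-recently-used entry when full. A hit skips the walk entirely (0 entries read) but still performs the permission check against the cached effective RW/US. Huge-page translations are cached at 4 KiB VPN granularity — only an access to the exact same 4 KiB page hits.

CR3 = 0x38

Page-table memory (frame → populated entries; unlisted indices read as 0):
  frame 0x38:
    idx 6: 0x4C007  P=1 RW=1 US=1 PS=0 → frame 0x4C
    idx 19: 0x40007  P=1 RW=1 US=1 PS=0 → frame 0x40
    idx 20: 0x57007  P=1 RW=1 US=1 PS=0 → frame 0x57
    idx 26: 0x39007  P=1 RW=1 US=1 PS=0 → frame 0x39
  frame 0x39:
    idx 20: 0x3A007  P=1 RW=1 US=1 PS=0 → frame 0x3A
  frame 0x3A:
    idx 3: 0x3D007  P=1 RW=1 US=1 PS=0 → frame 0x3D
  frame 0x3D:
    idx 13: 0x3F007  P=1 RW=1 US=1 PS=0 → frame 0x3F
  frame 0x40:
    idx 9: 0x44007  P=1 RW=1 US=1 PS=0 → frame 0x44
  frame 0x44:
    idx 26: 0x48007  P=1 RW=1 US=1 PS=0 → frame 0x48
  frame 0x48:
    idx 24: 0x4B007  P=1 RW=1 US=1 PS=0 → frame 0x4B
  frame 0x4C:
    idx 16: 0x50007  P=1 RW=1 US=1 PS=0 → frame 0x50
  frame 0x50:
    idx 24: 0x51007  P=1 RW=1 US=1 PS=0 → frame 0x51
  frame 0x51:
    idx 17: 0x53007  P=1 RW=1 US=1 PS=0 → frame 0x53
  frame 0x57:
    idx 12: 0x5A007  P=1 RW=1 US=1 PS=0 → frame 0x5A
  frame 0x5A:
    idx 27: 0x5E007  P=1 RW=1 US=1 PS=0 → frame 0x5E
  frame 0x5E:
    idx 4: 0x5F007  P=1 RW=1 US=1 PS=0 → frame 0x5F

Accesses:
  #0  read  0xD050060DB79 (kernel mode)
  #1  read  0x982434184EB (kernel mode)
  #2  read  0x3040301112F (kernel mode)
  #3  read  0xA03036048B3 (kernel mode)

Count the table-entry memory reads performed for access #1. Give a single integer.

Per-access translation:
#0 VA=0xD050060DB79 (r,kernel):
  [0] read 0x38 idx=26: raw=0x39007 flags P=1 W=1 U=1 S=0
  [1] read 0x39 idx=20: raw=0x3A007 flags P=1 W=1 U=1 S=0
  [2] read 0x3A idx=3: raw=0x3D007 flags P=1 W=1 U=1 S=0
  [3] read 0x3D idx=13: raw=0x3F007 flags P=1 W=1 U=1 S=0
  ⇒ phys 0x3FB79  [4 reads]
#1 VA=0x982434184EB (r,kernel):
  [0] read 0x38 idx=19: raw=0x40007 flags P=1 W=1 U=1 S=0
  [1] read 0x40 idx=9: raw=0x44007 flags P=1 W=1 U=1 S=0
  [2] read 0x44 idx=26: raw=0x48007 flags P=1 W=1 U=1 S=0
  [3] read 0x48 idx=24: raw=0x4B007 flags P=1 W=1 U=1 S=0
  ⇒ phys 0x4B4EB  [4 reads]
#2 VA=0x3040301112F (r,kernel):
  [0] read 0x38 idx=6: raw=0x4C007 flags P=1 W=1 U=1 S=0
  [1] read 0x4C idx=16: raw=0x50007 flags P=1 W=1 U=1 S=0
  [2] read 0x50 idx=24: raw=0x51007 flags P=1 W=1 U=1 S=0
  [3] read 0x51 idx=17: raw=0x53007 flags P=1 W=1 U=1 S=0
  ⇒ phys 0x5312F  [4 reads]
#3 VA=0xA03036048B3 (r,kernel):
  [0] read 0x38 idx=20: raw=0x57007 flags P=1 W=1 U=1 S=0
  [1] read 0x57 idx=12: raw=0x5A007 flags P=1 W=1 U=1 S=0
  [2] read 0x5A idx=27: raw=0x5E007 flags P=1 W=1 U=1 S=0
  [3] read 0x5E idx=4: raw=0x5F007 flags P=1 W=1 U=1 S=0
  ⇒ phys 0x5F8B3  [4 reads]

Entries read for #1: 4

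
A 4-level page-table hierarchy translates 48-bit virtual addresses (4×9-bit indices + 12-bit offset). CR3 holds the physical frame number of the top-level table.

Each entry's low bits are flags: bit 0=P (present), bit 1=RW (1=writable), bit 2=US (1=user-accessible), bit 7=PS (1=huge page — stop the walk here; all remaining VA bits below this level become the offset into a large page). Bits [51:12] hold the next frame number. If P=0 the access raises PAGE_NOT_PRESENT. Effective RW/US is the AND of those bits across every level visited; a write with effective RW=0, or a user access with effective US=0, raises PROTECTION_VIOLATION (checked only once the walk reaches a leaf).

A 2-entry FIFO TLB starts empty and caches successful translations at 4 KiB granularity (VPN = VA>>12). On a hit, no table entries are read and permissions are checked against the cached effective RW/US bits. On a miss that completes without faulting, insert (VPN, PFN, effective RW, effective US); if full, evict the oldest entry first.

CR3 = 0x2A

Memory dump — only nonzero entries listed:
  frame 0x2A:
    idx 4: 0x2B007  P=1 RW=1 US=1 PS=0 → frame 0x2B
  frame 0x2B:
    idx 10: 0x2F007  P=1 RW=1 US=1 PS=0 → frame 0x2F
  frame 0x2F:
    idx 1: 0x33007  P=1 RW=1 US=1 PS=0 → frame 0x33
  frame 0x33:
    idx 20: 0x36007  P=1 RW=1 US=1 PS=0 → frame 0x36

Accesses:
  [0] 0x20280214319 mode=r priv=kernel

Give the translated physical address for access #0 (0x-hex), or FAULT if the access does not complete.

Walk each access:
#0 VA=0x20280214319 (r,kernel):
  [0] read 0x2A idx=4: raw=0x2B007 flags P=1 W=1 U=1 S=0
  [1] read 0x2B idx=10: raw=0x2F007 flags P=1 W=1 U=1 S=0
  [2] read 0x2F idx=1: raw=0x33007 flags P=1 W=1 U=1 S=0
  [3] read 0x33 idx=20: raw=0x36007 flags P=1 W=1 U=1 S=0
  → PA=0x36319  (4 entries read)

Access #0 PA: 0x36319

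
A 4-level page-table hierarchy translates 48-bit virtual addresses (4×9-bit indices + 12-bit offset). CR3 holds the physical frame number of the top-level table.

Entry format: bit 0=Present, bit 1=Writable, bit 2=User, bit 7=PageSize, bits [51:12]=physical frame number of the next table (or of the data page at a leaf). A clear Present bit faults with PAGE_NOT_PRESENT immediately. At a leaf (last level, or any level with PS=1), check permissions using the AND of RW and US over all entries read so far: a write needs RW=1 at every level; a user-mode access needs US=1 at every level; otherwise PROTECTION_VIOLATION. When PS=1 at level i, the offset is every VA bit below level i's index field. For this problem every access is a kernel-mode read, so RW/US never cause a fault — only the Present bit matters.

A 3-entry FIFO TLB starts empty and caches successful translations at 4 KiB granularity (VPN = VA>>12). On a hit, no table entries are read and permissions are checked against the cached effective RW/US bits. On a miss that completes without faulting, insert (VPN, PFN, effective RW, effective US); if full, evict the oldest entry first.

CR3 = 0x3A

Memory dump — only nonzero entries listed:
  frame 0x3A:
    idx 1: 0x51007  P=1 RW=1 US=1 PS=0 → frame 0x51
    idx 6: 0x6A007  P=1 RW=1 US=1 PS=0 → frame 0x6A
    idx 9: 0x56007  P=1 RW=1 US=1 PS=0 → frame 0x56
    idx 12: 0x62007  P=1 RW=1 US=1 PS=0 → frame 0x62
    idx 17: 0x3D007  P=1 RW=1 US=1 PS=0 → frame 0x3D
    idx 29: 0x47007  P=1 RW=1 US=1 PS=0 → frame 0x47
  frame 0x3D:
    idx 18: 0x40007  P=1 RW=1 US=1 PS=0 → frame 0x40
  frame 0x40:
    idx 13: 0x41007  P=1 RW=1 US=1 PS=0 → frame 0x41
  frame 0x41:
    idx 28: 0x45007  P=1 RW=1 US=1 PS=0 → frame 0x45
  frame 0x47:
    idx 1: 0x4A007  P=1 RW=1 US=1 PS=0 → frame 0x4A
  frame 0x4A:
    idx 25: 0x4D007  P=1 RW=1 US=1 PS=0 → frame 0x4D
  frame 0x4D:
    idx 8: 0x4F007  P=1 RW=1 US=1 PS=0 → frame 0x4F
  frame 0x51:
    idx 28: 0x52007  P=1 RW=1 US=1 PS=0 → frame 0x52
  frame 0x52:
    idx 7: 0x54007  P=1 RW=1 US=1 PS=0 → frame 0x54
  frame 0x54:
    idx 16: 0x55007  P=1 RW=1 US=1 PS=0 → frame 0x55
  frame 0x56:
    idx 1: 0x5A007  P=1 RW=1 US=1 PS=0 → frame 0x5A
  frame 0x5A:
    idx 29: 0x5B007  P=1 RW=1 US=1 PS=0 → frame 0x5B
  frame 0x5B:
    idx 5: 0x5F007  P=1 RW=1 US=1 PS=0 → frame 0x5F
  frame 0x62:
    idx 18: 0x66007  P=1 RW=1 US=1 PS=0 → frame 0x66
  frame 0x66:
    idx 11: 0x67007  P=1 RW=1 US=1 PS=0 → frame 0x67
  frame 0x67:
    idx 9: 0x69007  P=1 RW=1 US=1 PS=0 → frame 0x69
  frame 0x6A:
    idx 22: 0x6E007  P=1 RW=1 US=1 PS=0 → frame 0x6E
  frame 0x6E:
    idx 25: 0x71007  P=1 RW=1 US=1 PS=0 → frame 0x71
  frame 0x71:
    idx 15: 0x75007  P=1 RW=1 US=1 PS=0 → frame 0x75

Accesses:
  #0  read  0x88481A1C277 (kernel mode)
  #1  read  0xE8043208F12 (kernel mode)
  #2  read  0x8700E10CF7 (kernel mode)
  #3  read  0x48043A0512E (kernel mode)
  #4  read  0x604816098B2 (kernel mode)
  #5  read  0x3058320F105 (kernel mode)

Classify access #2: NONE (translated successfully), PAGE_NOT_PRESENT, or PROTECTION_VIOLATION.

Walk each access:
#0 VA=0x88481A1C277 (r,kernel):
  L0: frame=0x3A idx=17 entry=0x3D007 [P=1 RW=1 US=1 PS=0]
  L1: frame=0x3D idx=18 entry=0x40007 [P=1 RW=1 US=1 PS=0]
  L2: frame=0x40 idx=13 entry=0x41007 [P=1 RW=1 US=1 PS=0]
  L3: frame=0x41 idx=28 entry=0x45007 [P=1 RW=1 US=1 PS=0]
  ⇒ phys 0x45277  [4 reads]
#1 VA=0xE8043208F12 (r,kernel):
  L0: frame=0x3A idx=29 entry=0x47007 [P=1 RW=1 US=1 PS=0]
  L1: frame=0x47 idx=1 entry=0x4A007 [P=1 RW=1 US=1 PS=0]
  L2: frame=0x4A idx=25 entry=0x4D007 [P=1 RW=1 US=1 PS=0]
  L3: frame=0x4D idx=8 entry=0x4F007 [P=1 RW=1 US=1 PS=0]
  ⇒ phys 0x4FF12  [4 reads]
#2 VA=0x8700E10CF7 (r,kernel):
  L0: frame=0x3A idx=1 entry=0x51007 [P=1 RW=1 US=1 PS=0]
  L1: frame=0x51 idx=28 entry=0x52007 [P=1 RW=1 US=1 PS=0]
  L2: frame=0x52 idx=7 entry=0x54007 [P=1 RW=1 US=1 PS=0]
  L3: frame=0x54 idx=16 entry=0x55007 [P=1 RW=1 US=1 PS=0]
  ⇒ phys 0x55CF7  [4 reads]
#3 VA=0x48043A0512E (r,kernel):
  L0: frame=0x3A idx=9 entry=0x56007 [P=1 RW=1 US=1 PS=0]
  L1: frame=0x56 idx=1 entry=0x5A007 [P=1 RW=1 US=1 PS=0]
  L2: frame=0x5A idx=29 entry=0x5B007 [P=1 RW=1 US=1 PS=0]
  L3: frame=0x5B idx=5 entry=0x5F007 [P=1 RW=1 US=1 PS=0]
  ⇒ phys 0x5F12E  [4 reads]
#4 VA=0x604816098B2 (r,kernel):
  L0: frame=0x3A idx=12 entry=0x62007 [P=1 RW=1 US=1 PS=0]
  L1: frame=0x62 idx=18 entry=0x66007 [P=1 RW=1 US=1 PS=0]
  L2: frame=0x66 idx=11 entry=0x67007 [P=1 RW=1 US=1 PS=0]
  L3: frame=0x67 idx=9 entry=0x69007 [P=1 RW=1 US=1 PS=0]
  ⇒ phys 0x698B2  [4 reads]
#5 VA=0x3058320F105 (r,kernel):
  L0: frame=0x3A idx=6 entry=0x6A007 [P=1 RW=1 US=1 PS=0]
  L1: frame=0x6A idx=22 entry=0x6E007 [P=1 RW=1 US=1 PS=0]
  L2: frame=0x6E idx=25 entry=0x71007 [P=1 RW=1 US=1 PS=0]
  L3: frame=0x71 idx=15 entry=0x75007 [P=1 RW=1 US=1 PS=0]
  ⇒ phys 0x75105  [4 reads]

Access #2 fault: NONE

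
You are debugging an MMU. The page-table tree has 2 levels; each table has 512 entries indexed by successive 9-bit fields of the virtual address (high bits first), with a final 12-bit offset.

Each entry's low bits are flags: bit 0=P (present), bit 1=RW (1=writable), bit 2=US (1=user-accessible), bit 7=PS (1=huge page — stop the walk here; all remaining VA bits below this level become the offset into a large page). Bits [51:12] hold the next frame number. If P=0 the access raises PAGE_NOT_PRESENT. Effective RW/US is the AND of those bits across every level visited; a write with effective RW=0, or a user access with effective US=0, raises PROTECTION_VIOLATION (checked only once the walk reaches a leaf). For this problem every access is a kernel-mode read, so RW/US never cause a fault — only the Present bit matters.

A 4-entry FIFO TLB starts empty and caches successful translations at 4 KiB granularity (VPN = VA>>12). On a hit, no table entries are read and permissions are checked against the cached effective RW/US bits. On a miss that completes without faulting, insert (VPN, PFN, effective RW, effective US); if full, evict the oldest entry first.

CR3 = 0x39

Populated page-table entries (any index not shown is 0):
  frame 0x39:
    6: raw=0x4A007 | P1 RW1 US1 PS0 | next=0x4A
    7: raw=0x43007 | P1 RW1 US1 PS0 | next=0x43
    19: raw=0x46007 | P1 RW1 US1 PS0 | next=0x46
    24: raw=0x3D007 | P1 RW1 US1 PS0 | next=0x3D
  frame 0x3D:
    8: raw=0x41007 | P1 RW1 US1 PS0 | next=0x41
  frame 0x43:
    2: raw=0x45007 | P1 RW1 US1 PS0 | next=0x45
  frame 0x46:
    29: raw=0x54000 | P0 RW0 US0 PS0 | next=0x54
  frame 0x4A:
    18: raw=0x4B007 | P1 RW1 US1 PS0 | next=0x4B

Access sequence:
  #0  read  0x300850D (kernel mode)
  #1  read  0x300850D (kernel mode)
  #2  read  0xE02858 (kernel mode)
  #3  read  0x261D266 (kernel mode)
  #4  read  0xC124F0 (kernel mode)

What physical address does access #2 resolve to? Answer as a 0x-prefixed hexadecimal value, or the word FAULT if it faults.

Walk each access:
#0 VA=0x300850D (r,kernel):
  L0 @0x39[24] → 0x3D007  P=1,RW=1,US=1,PS=0
  L1 @0x3D[8] → 0x41007  P=1,RW=1,US=1,PS=0
  ✓ 0x4150D  — 2 lookups
#1 VA=0x300850D (r,kernel):
  TLB hit vpn=0x3008 → PA=0x4150D
#2 VA=0xE02858 (r,kernel):
  L0 @0x39[7] → 0x43007  P=1,RW=1,US=1,PS=0
  L1 @0x43[2] → 0x45007  P=1,RW=1,US=1,PS=0
  ✓ 0x45858  — 2 lookups
#3 VA=0x261D266 (r,kernel):
  L0 @0x39[19] → 0x46007  P=1,RW=1,US=1,PS=0
  L1 @0x46[29] → 0x54000  P=0,RW=0,US=0,PS=0
  ⇒ fault: PAGE_NOT_PRESENT  — 2 lookups
#4 VA=0xC124F0 (r,kernel):
  L0 @0x39[6] → 0x4A007  P=1,RW=1,US=1,PS=0
  L1 @0x4A[18] → 0x4B007  P=1,RW=1,US=1,PS=0
  ✓ 0x4B4F0  — 2 lookups

Access #2 PA: 0x45858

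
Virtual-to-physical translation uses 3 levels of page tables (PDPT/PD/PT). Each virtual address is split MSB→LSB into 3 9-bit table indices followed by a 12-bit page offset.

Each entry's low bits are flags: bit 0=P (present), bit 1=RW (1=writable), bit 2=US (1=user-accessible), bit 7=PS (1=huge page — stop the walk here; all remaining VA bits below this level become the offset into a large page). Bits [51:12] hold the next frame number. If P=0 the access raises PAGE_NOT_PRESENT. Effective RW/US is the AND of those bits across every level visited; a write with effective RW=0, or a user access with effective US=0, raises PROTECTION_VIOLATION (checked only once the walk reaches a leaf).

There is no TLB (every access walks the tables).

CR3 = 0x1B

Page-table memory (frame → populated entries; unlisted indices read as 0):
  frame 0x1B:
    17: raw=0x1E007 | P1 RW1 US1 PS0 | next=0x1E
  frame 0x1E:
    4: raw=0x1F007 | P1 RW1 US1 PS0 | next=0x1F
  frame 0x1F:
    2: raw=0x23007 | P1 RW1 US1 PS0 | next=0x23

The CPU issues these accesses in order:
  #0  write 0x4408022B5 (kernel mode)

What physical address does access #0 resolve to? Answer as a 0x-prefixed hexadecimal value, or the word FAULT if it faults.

Walk each access:
#0 VA=0x4408022B5 (w,kernel):
  L0 @0x1B[17] → 0x1E007  P=1,RW=1,US=1,PS=0
  L1 @0x1E[4] → 0x1F007  P=1,RW=1,US=1,PS=0
  L2 @0x1F[2] → 0x23007  P=1,RW=1,US=1,PS=0
  ⇒ phys 0x232B5  [3 reads]

Access #0 PA: 0x232B5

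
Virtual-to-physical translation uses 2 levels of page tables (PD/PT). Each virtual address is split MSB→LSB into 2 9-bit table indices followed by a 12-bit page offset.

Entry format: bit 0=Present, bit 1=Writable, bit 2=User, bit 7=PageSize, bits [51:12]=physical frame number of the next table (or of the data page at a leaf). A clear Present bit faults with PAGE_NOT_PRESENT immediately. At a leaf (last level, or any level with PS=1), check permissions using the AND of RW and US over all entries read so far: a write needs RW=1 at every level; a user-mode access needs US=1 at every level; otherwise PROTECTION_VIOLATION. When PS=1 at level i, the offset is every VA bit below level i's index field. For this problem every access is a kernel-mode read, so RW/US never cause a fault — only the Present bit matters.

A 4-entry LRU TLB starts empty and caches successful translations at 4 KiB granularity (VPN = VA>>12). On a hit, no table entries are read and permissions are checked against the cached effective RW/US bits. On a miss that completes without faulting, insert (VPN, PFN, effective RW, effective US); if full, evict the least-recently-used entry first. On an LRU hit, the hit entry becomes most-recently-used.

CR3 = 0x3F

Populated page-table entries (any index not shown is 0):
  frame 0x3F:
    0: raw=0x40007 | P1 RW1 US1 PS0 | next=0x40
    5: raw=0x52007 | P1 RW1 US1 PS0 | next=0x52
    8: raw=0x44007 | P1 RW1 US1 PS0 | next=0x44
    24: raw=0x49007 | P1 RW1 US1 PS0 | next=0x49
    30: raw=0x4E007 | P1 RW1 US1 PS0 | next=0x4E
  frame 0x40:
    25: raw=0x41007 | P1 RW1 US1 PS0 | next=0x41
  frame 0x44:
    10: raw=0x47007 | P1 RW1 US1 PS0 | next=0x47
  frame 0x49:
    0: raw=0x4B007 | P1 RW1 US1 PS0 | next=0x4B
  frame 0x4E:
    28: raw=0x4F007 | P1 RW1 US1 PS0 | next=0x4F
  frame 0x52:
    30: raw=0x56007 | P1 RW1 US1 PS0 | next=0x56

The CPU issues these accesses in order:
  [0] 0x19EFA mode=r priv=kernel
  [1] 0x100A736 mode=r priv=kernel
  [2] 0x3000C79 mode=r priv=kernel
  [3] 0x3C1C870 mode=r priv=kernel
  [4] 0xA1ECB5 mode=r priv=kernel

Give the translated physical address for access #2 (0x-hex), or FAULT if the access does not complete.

Per-access translation:
#0 VA=0x19EFA (r,kernel):
  L0 @0x3F[0] → 0x40007  P=1,RW=1,US=1,PS=0
  L1 @0x40[25] → 0x41007  P=1,RW=1,US=1,PS=0
  ✓ 0x41EFA  — 2 lookups
#1 VA=0x100A736 (r,kernel):
  L0 @0x3F[8] → 0x44007  P=1,RW=1,US=1,PS=0
  L1 @0x44[10] → 0x47007  P=1,RW=1,US=1,PS=0
  ✓ 0x47736  — 2 lookups
#2 VA=0x3000C79 (r,kernel):
  L0 @0x3F[24] → 0x49007  P=1,RW=1,US=1,PS=0
  L1 @0x49[0] → 0x4B007  P=1,RW=1,US=1,PS=0
  ✓ 0x4BC79  — 2 lookups
#3 VA=0x3C1C870 (r,kernel):
  L0 @0x3F[30] → 0x4E007  P=1,RW=1,US=1,PS=0
  L1 @0x4E[28] → 0x4F007  P=1,RW=1,US=1,PS=0
  ✓ 0x4F870  — 2 lookups
#4 VA=0xA1ECB5 (r,kernel):
  L0 @0x3F[5] → 0x52007  P=1,RW=1,US=1,PS=0
  L1 @0x52[30] → 0x56007  P=1,RW=1,US=1,PS=0
  ✓ 0x56CB5  — 2 lookups

Access #2 PA: 0x4BC79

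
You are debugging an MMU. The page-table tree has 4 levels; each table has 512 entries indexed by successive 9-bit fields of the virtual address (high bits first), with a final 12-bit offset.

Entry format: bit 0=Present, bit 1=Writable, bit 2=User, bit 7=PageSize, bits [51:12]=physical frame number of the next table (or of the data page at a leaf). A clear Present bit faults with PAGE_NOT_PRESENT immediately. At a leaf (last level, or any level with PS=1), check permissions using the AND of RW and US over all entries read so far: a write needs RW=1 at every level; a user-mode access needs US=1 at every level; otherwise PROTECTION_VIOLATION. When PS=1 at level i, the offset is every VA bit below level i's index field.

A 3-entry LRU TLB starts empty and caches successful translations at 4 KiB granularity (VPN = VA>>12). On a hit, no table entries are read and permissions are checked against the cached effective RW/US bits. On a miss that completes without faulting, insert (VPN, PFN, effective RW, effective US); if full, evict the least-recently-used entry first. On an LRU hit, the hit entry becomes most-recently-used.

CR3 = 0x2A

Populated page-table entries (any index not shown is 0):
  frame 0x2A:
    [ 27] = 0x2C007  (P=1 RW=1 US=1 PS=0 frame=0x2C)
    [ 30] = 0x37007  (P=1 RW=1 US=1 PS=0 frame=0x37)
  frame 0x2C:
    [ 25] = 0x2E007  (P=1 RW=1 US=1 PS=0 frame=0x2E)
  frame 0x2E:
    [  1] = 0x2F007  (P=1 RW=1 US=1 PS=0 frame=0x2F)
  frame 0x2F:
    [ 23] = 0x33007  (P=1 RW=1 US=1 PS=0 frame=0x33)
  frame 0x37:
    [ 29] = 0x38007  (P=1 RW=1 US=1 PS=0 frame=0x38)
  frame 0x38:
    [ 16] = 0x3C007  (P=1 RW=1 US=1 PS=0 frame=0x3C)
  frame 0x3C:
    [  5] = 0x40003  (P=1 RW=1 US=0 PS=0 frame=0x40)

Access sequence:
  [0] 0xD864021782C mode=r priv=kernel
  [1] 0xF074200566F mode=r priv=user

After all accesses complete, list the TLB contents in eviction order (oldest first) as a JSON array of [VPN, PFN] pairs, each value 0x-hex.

Trace:
#0 VA=0xD864021782C (r,kernel):
  L0 @0x2A[27] → 0x2C007  P=1,RW=1,US=1,PS=0
  L1 @0x2C[25] → 0x2E007  P=1,RW=1,US=1,PS=0
  L2 @0x2E[1] → 0x2F007  P=1,RW=1,US=1,PS=0
  L3 @0x2F[23] → 0x33007  P=1,RW=1,US=1,PS=0
  ⇒ phys 0x3382C  [4 reads]
#1 VA=0xF074200566F (r,user):
  L0 @0x2A[30] → 0x37007  P=1,RW=1,US=1,PS=0
  L1 @0x37[29] → 0x38007  P=1,RW=1,US=1,PS=0
  L2 @0x38[16] → 0x3C007  P=1,RW=1,US=1,PS=0
  L3 @0x3C[5] → 0x40003  P=1,RW=1,US=0,PS=0
  → PROTECTION_VIOLATION  (4 entries read)

TLB: [["0xD8640217", "0x33"]]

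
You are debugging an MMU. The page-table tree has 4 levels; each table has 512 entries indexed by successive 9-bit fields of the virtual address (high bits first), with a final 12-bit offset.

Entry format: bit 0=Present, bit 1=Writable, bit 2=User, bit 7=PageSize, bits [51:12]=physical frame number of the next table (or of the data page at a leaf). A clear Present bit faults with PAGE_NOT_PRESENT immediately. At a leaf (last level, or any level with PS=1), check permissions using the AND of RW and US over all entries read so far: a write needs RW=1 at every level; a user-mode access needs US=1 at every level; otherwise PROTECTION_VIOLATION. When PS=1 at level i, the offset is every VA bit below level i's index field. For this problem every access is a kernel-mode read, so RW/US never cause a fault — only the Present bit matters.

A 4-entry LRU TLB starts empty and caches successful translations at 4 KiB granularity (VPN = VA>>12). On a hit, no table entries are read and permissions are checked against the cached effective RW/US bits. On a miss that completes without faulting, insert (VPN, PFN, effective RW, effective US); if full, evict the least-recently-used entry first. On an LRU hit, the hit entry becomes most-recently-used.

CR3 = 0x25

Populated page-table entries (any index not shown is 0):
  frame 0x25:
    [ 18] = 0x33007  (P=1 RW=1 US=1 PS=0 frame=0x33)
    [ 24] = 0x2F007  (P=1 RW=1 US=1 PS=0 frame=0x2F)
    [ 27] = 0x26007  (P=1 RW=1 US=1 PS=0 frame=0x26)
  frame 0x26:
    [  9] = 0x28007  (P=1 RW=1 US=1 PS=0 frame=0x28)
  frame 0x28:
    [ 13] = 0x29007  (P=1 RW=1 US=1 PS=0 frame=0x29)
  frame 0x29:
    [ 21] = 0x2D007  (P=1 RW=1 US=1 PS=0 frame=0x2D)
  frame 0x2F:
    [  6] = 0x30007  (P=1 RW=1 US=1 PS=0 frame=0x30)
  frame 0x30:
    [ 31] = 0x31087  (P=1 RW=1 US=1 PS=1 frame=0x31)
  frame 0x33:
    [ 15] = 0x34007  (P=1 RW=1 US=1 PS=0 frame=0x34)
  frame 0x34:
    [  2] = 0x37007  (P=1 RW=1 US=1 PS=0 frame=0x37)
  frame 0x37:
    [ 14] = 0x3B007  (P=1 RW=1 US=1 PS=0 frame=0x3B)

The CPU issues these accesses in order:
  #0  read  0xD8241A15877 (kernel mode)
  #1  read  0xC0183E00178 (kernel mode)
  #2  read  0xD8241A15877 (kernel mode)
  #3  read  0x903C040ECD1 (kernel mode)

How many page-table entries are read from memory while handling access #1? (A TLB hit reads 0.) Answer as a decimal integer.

Walk each access:
#0 VA=0xD8241A15877 (r,kernel):
  lvl0: tbl 0x25, slot 27 ⇒ 0x26007 (P1/RW1/US1/PS0)
  lvl1: tbl 0x26, slot 9 ⇒ 0x28007 (P1/RW1/US1/PS0)
  lvl2: tbl 0x28, slot 13 ⇒ 0x29007 (P1/RW1/US1/PS0)
  lvl3: tbl 0x29, slot 21 ⇒ 0x2D007 (P1/RW1/US1/PS0)
  ✓ 0x2D877  — 4 lookups
#1 VA=0xC0183E00178 (r,kernel):
  lvl0: tbl 0x25, slot 24 ⇒ 0x2F007 (P1/RW1/US1/PS0)
  lvl1: tbl 0x2F, slot 6 ⇒ 0x30007 (P1/RW1/US1/PS0)
  lvl2: tbl 0x30, slot 31 ⇒ 0x31087 (P1/RW1/US1/PS1)
  ✓ 0x31178 (huge @L2)  — 3 lookups
#2 VA=0xD8241A15877 (r,kernel):
  TLB hit vpn=0xD8241A15 → PA=0x2D877
#3 VA=0x903C040ECD1 (r,kernel):
  lvl0: tbl 0x25, slot 18 ⇒ 0x33007 (P1/RW1/US1/PS0)
  lvl1: tbl 0x33, slot 15 ⇒ 0x34007 (P1/RW1/US1/PS0)
  lvl2: tbl 0x34, slot 2 ⇒ 0x37007 (P1/RW1/US1/PS0)
  lvl3: tbl 0x37, slot 14 ⇒ 0x3B007 (P1/RW1/US1/PS0)
  ✓ 0x3BCD1  — 4 lookups

Entries read for #1: 3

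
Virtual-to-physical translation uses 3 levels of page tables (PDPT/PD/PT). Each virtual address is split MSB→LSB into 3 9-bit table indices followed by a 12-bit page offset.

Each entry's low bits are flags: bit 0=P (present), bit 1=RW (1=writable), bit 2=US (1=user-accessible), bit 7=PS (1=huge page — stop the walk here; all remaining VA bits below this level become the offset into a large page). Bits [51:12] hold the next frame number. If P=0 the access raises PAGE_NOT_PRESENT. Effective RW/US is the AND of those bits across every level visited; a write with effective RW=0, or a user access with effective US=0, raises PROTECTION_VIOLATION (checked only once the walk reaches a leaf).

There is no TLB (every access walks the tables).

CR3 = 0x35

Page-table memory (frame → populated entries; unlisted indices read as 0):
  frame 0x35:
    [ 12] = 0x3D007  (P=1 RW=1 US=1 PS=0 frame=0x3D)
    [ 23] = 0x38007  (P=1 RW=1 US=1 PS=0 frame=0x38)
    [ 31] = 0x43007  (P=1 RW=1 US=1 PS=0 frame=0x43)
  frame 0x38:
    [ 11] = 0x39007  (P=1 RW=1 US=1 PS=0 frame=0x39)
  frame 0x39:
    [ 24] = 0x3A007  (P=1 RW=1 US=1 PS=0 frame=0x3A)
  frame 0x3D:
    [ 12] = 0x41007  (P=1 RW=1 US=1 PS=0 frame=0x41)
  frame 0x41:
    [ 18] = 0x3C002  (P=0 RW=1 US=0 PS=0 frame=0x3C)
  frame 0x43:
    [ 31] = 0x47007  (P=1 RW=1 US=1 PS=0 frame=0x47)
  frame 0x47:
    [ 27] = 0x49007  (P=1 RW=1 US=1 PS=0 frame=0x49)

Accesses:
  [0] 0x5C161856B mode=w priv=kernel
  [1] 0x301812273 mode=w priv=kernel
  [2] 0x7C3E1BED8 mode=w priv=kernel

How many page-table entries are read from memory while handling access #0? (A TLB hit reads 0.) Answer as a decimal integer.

Trace:
#0 VA=0x5C161856B (w,kernel):
  L0 @0x35[23] → 0x38007  P=1,RW=1,US=1,PS=0
  L1 @0x38[11] → 0x39007  P=1,RW=1,US=1,PS=0
  L2 @0x39[24] → 0x3A007  P=1,RW=1,US=1,PS=0
  ✓ 0x3A56B  — 3 lookups
#1 VA=0x301812273 (w,kernel):
  L0 @0x35[12] → 0x3D007  P=1,RW=1,US=1,PS=0
  L1 @0x3D[12] → 0x41007  P=1,RW=1,US=1,PS=0
  L2 @0x41[18] → 0x3C002  P=0,RW=1,US=0,PS=0
  → PAGE_NOT_PRESENT  (3 entries read)
#2 VA=0x7C3E1BED8 (w,kernel):
  L0 @0x35[31] → 0x43007  P=1,RW=1,US=1,PS=0
  L1 @0x43[31] → 0x47007  P=1,RW=1,US=1,PS=0
  L2 @0x47[27] → 0x49007  P=1,RW=1,US=1,PS=0
  ✓ 0x49ED8  — 3 lookups

Entries read for #0: 3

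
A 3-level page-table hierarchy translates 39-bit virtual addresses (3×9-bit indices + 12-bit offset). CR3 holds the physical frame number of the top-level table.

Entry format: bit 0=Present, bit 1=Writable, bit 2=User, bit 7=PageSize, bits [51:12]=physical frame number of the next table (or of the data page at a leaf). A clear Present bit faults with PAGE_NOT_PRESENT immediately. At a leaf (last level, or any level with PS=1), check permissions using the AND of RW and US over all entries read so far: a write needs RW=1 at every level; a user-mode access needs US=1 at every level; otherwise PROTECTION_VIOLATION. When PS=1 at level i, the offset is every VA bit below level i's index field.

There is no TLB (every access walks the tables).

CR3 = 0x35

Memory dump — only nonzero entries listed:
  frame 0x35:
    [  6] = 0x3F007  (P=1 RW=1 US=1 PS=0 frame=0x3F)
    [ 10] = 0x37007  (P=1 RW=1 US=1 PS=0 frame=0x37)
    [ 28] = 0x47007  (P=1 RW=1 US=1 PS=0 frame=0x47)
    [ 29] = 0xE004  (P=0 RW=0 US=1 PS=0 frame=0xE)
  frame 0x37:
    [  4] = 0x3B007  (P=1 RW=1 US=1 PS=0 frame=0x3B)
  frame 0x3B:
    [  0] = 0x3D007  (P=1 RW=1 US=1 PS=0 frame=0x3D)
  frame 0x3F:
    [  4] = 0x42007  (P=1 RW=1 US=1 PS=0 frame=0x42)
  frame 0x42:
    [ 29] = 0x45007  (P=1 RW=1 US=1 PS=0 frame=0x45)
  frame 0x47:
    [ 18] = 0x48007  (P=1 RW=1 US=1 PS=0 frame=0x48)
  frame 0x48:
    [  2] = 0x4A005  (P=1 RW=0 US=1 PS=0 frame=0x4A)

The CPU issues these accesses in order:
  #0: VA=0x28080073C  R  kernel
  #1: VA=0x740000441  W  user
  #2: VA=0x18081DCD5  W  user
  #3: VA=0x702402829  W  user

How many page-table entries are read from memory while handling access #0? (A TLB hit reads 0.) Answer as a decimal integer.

Trace:
#0 VA=0x28080073C (r,kernel):
  L0: frame=0x35 idx=10 entry=0x37007 [P=1 RW=1 US=1 PS=0]
  L1: frame=0x37 idx=4 entry=0x3B007 [P=1 RW=1 US=1 PS=0]
  L2: frame=0x3B idx=0 entry=0x3D007 [P=1 RW=1 US=1 PS=0]
  → PA=0x3D73C  (3 entries read)
#1 VA=0x740000441 (w,user):
  L0: frame=0x35 idx=29 entry=0xE004 [P=0 RW=0 US=1 PS=0]
  → PAGE_NOT_PRESENT  (1 entries read)
#2 VA=0x18081DCD5 (w,user):
  L0: frame=0x35 idx=6 entry=0x3F007 [P=1 RW=1 US=1 PS=0]
  L1: frame=0x3F idx=4 entry=0x42007 [P=1 RW=1 US=1 PS=0]
  L2: frame=0x42 idx=29 entry=0x45007 [P=1 RW=1 US=1 PS=0]
  → PA=0x45CD5  (3 entries read)
#3 VA=0x702402829 (w,user):
  L0: frame=0x35 idx=28 entry=0x47007 [P=1 RW=1 US=1 PS=0]
  L1: frame=0x47 idx=18 entry=0x48007 [P=1 RW=1 US=1 PS=0]
  L2: frame=0x48 idx=2 entry=0x4A005 [P=1 RW=0 US=1 PS=0]
  → PROTECTION_VIOLATION  (3 entries read)

Entries read for #0: 3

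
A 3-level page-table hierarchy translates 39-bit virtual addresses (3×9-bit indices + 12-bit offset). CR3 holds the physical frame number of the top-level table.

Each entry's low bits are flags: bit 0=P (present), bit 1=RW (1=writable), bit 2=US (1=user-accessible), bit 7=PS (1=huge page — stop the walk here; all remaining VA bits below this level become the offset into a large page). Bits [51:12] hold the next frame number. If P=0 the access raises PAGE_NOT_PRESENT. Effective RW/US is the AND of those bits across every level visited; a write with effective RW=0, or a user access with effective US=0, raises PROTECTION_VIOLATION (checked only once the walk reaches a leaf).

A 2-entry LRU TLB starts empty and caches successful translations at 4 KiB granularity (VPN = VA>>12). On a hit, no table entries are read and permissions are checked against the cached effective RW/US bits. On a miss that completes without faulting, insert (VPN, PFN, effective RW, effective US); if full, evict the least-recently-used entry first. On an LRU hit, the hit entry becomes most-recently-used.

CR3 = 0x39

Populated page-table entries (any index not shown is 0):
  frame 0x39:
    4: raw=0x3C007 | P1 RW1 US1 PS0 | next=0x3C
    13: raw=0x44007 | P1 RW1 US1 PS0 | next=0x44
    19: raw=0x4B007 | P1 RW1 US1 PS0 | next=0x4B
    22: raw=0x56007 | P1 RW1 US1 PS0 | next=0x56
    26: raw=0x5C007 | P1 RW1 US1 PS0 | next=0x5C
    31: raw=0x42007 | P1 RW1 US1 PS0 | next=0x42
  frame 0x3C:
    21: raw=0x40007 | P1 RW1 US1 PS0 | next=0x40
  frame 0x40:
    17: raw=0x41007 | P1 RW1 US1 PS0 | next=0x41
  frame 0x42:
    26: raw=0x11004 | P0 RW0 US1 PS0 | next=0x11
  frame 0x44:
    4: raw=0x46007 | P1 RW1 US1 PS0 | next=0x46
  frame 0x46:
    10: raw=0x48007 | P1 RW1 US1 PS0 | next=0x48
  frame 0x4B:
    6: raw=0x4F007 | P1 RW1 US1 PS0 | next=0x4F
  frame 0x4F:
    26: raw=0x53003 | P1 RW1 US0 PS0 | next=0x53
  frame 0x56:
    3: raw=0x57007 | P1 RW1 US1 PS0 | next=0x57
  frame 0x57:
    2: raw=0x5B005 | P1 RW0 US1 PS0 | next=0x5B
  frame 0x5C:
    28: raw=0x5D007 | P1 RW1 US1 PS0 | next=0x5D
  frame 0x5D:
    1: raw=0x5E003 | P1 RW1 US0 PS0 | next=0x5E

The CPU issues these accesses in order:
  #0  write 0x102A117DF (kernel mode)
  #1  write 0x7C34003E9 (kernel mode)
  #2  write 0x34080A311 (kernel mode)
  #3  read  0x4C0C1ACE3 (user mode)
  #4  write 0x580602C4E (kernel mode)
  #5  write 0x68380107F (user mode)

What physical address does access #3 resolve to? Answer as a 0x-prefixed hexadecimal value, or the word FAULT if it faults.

Walk each access:
#0 VA=0x102A117DF (w,kernel):
  lvl0: tbl 0x39, slot 4 ⇒ 0x3C007 (P1/RW1/US1/PS0)
  lvl1: tbl 0x3C, slot 21 ⇒ 0x40007 (P1/RW1/US1/PS0)
  lvl2: tbl 0x40, slot 17 ⇒ 0x41007 (P1/RW1/US1/PS0)
  → PA=0x417DF  (3 entries read)
#1 VA=0x7C34003E9 (w,kernel):
  lvl0: tbl 0x39, slot 31 ⇒ 0x42007 (P1/RW1/US1/PS0)
  lvl1: tbl 0x42, slot 26 ⇒ 0x11004 (P0/RW0/US1/PS0)
  → PAGE_NOT_PRESENT  (2 entries read)
#2 VA=0x34080A311 (w,kernel):
  lvl0: tbl 0x39, slot 13 ⇒ 0x44007 (P1/RW1/US1/PS0)
  lvl1: tbl 0x44, slot 4 ⇒ 0x46007 (P1/RW1/US1/PS0)
  lvl2: tbl 0x46, slot 10 ⇒ 0x48007 (P1/RW1/US1/PS0)
  → PA=0x48311  (3 entries read)
#3 VA=0x4C0C1ACE3 (r,user):
  lvl0: tbl 0x39, slot 19 ⇒ 0x4B007 (P1/RW1/US1/PS0)
  lvl1: tbl 0x4B, slot 6 ⇒ 0x4F007 (P1/RW1/US1/PS0)
  lvl2: tbl 0x4F, slot 26 ⇒ 0x53003 (P1/RW1/US0/PS0)
  → PROTECTION_VIOLATION  (3 entries read)
#4 VA=0x580602C4E (w,kernel):
  lvl0: tbl 0x39, slot 22 ⇒ 0x56007 (P1/RW1/US1/PS0)
  lvl1: tbl 0x56, slot 3 ⇒ 0x57007 (P1/RW1/US1/PS0)
  lvl2: tbl 0x57, slot 2 ⇒ 0x5B005 (P1/RW0/US1/PS0)
  → PROTECTION_VIOLATION  (3 entries read)
#5 VA=0x68380107F (w,user):
  lvl0: tbl 0x39, slot 26 ⇒ 0x5C007 (P1/RW1/US1/PS0)
  lvl1: tbl 0x5C, slot 28 ⇒ 0x5D007 (P1/RW1/US1/PS0)
  lvl2: tbl 0x5D, slot 1 ⇒ 0x5E003 (P1/RW1/US0/PS0)
  → PROTECTION_VIOLATION  (3 entries read)

Access #3 PA: FAULT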